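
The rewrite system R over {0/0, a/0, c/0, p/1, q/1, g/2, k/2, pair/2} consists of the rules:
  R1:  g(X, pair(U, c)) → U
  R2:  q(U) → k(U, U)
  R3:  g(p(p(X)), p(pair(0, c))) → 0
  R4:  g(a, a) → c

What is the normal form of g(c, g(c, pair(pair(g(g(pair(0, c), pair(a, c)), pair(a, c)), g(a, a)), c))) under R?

1. g(c, g(c, pair(pair(g(g(pair(0, c), pair(a, c)), pair(a, c)), g(a, a)), c)))  →  g(c, pair(g(g(pair(0, c), pair(a, c)), pair(a, c)), g(a, a)))   [R1 at 2]
2. g(c, pair(g(g(pair(0, c), pair(a, c)), pair(a, c)), g(a, a)))  →  g(c, pair(a, g(a, a)))   [R1 at 2.1]
3. g(c, pair(a, g(a, a)))  →  g(c, pair(a, c))   [R4 at 2.2]
4. g(c, pair(a, c))  →  a   [R1 at ε]

a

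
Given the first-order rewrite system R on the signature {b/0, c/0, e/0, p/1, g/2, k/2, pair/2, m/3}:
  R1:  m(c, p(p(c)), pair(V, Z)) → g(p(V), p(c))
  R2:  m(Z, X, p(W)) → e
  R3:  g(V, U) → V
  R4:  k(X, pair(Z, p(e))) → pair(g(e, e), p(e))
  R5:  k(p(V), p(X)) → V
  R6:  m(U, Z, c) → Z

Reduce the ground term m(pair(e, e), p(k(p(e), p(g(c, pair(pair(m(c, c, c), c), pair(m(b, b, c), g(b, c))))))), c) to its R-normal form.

p(e)

1. m(pair(e, e), p(k(p(e), p(g(c, pair(pair(m(c, c, c), c), pair(m(b, b, c), g(b, c))))))), c)  →  p(k(p(e), p(g(c, pair(pair(m(c, c, c), c), pair(m(b, b, c), g(b, c)))))))   [R6 at ε]
2. p(k(p(e), p(g(c, pair(pair(m(c, c, c), c), pair(m(b, b, c), g(b, c)))))))  →  p(e)   [R5 at 1]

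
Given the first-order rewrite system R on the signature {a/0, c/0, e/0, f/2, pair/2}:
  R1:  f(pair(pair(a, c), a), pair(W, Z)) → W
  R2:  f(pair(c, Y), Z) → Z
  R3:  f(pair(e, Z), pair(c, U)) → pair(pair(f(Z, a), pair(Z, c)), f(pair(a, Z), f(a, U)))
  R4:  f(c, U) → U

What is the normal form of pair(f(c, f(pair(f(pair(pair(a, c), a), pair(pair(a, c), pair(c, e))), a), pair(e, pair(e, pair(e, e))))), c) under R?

pair(e, c)

1. pair(f(c, f(pair(f(pair(pair(a, c), a), pair(pair(a, c), pair(c, e))), a), pair(e, pair(e, pair(e, e))))), c)  →  pair(f(pair(f(pair(pair(a, c), a), pair(pair(a, c), pair(c, e))), a), pair(e, pair(e, pair(e, e)))), c)   [R4 at 1]
2. pair(f(pair(f(pair(pair(a, c), a), pair(pair(a, c), pair(c, e))), a), pair(e, pair(e, pair(e, e)))), c)  →  pair(f(pair(pair(a, c), a), pair(e, pair(e, pair(e, e)))), c)   [R1 at 1.1.1]
3. pair(f(pair(pair(a, c), a), pair(e, pair(e, pair(e, e)))), c)  →  pair(e, c)   [R1 at 1]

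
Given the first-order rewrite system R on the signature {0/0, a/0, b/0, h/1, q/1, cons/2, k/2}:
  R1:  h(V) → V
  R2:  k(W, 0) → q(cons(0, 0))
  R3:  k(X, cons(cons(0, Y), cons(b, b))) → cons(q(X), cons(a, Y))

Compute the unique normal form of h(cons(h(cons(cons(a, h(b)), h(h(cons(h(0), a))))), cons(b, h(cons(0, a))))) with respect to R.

1. h(cons(h(cons(cons(a, h(b)), h(h(cons(h(0), a))))), cons(b, h(cons(0, a)))))  →  cons(h(cons(cons(a, h(b)), h(h(cons(h(0), a))))), cons(b, h(cons(0, a))))   [R1 at ε]
2. cons(h(cons(cons(a, h(b)), h(h(cons(h(0), a))))), cons(b, h(cons(0, a))))  →  cons(cons(cons(a, h(b)), h(h(cons(h(0), a)))), cons(b, h(cons(0, a))))   [R1 at 1]
3. cons(cons(cons(a, h(b)), h(h(cons(h(0), a)))), cons(b, h(cons(0, a))))  →  cons(cons(cons(a, b), h(h(cons(h(0), a)))), cons(b, h(cons(0, a))))   [R1 at 1.1.2]
4. cons(cons(cons(a, b), h(h(cons(h(0), a)))), cons(b, h(cons(0, a))))  →  cons(cons(cons(a, b), h(cons(h(0), a))), cons(b, h(cons(0, a))))   [R1 at 1.2]
5. cons(cons(cons(a, b), h(cons(h(0), a))), cons(b, h(cons(0, a))))  →  cons(cons(cons(a, b), cons(h(0), a)), cons(b, h(cons(0, a))))   [R1 at 1.2]
6. cons(cons(cons(a, b), cons(h(0), a)), cons(b, h(cons(0, a))))  →  cons(cons(cons(a, b), cons(0, a)), cons(b, h(cons(0, a))))   [R1 at 1.2.1]
7. cons(cons(cons(a, b), cons(0, a)), cons(b, h(cons(0, a))))  →  cons(cons(cons(a, b), cons(0, a)), cons(b, cons(0, a)))   [R1 at 2.2]

cons(cons(cons(a, b), cons(0, a)), cons(b, cons(0, a)))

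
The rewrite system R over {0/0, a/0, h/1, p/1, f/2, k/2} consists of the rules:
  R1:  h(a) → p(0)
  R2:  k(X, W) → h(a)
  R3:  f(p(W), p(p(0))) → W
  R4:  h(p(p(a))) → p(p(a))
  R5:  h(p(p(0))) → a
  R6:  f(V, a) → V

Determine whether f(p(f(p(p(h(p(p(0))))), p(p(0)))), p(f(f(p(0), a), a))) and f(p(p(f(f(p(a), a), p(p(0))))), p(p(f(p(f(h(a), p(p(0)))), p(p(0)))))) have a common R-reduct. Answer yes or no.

yes — NF(t₁) = p(a), NF(t₂) = p(a)

Reduce t₁ = f(p(f(p(p(h(p(p(0))))), p(p(0)))), p(f(f(p(0), a), a))):
1. f(p(f(p(p(h(p(p(0))))), p(p(0)))), p(f(f(p(0), a), a)))  →  f(p(p(h(p(p(0))))), p(f(f(p(0), a), a)))   [R3 at 1.1]
2. f(p(p(h(p(p(0))))), p(f(f(p(0), a), a)))  →  f(p(p(a)), p(f(f(p(0), a), a)))   [R5 at 1.1.1]
3. f(p(p(a)), p(f(f(p(0), a), a)))  →  f(p(p(a)), p(f(p(0), a)))   [R6 at 2.1]
4. f(p(p(a)), p(f(p(0), a)))  →  f(p(p(a)), p(p(0)))   [R6 at 2.1]
5. f(p(p(a)), p(p(0)))  →  p(a)   [R3 at ε]

Reduce t₂ = f(p(p(f(f(p(a), a), p(p(0))))), p(p(f(p(f(h(a), p(p(0)))), p(p(0)))))):
1. f(p(p(f(f(p(a), a), p(p(0))))), p(p(f(p(f(h(a), p(p(0)))), p(p(0))))))  →  f(p(p(f(p(a), p(p(0))))), p(p(f(p(f(h(a), p(p(0)))), p(p(0))))))   [R6 at 1.1.1.1]
2. f(p(p(f(p(a), p(p(0))))), p(p(f(p(f(h(a), p(p(0)))), p(p(0))))))  →  f(p(p(a)), p(p(f(p(f(h(a), p(p(0)))), p(p(0))))))   [R3 at 1.1.1]
3. f(p(p(a)), p(p(f(p(f(h(a), p(p(0)))), p(p(0))))))  →  f(p(p(a)), p(p(f(h(a), p(p(0))))))   [R3 at 2.1.1]
4. f(p(p(a)), p(p(f(h(a), p(p(0))))))  →  f(p(p(a)), p(p(f(p(0), p(p(0))))))   [R1 at 2.1.1.1]
5. f(p(p(a)), p(p(f(p(0), p(p(0))))))  →  f(p(p(a)), p(p(0)))   [R3 at 2.1.1]
6. f(p(p(a)), p(p(0)))  →  p(a)   [R3 at ε]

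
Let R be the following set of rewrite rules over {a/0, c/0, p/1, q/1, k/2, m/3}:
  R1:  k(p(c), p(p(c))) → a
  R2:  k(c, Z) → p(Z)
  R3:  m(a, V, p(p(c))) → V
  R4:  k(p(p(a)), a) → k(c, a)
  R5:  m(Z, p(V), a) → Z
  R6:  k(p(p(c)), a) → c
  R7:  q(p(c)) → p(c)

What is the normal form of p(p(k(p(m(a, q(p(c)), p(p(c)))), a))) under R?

1. p(p(k(p(m(a, q(p(c)), p(p(c)))), a)))  →  p(p(k(p(q(p(c))), a)))   [R3 at 1.1.1.1]
2. p(p(k(p(q(p(c))), a)))  →  p(p(k(p(p(c)), a)))   [R7 at 1.1.1.1]
3. p(p(k(p(p(c)), a)))  →  p(p(c))   [R6 at 1.1]

p(p(c))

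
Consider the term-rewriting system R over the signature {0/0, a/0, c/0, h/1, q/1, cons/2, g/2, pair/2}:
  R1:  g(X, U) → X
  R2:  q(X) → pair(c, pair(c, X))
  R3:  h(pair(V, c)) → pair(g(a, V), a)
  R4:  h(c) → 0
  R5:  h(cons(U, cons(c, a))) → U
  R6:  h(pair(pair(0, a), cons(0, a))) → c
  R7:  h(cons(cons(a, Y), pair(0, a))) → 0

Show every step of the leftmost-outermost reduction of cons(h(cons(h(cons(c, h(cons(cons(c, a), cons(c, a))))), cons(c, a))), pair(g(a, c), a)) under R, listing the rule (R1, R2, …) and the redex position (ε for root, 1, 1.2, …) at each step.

1. cons(h(cons(h(cons(c, h(cons(cons(c, a), cons(c, a))))), cons(c, a))), pair(g(a, c), a))  →  cons(h(cons(c, h(cons(cons(c, a), cons(c, a))))), pair(g(a, c), a))   [R5 at 1]
2. cons(h(cons(c, h(cons(cons(c, a), cons(c, a))))), pair(g(a, c), a))  →  cons(h(cons(c, cons(c, a))), pair(g(a, c), a))   [R5 at 1.1.2]
3. cons(h(cons(c, cons(c, a))), pair(g(a, c), a))  →  cons(c, pair(g(a, c), a))   [R5 at 1]
4. cons(c, pair(g(a, c), a))  →  cons(c, pair(a, a))   [R1 at 2.1]

cons(c, pair(a, a))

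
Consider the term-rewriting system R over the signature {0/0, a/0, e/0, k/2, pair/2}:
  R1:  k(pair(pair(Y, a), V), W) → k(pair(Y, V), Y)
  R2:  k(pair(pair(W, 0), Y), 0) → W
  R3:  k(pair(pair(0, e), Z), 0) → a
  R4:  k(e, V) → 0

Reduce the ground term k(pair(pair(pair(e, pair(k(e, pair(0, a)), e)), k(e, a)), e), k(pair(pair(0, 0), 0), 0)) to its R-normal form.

pair(e, pair(0, e))

1. k(pair(pair(pair(e, pair(k(e, pair(0, a)), e)), k(e, a)), e), k(pair(pair(0, 0), 0), 0))  →  k(pair(pair(pair(e, pair(0, e)), k(e, a)), e), k(pair(pair(0, 0), 0), 0))   [R4 at 1.1.1.2.1]
2. k(pair(pair(pair(e, pair(0, e)), k(e, a)), e), k(pair(pair(0, 0), 0), 0))  →  k(pair(pair(pair(e, pair(0, e)), 0), e), k(pair(pair(0, 0), 0), 0))   [R4 at 1.1.2]
3. k(pair(pair(pair(e, pair(0, e)), 0), e), k(pair(pair(0, 0), 0), 0))  →  k(pair(pair(pair(e, pair(0, e)), 0), e), 0)   [R2 at 2]
4. k(pair(pair(pair(e, pair(0, e)), 0), e), 0)  →  pair(e, pair(0, e))   [R2 at ε]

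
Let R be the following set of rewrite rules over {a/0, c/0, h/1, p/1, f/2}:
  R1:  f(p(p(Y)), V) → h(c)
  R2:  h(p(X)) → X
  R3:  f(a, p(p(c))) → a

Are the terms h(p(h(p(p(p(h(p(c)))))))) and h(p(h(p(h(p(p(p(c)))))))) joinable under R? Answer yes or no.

yes — NF(t₁) = p(p(c)), NF(t₂) = p(p(c))

Reduce t₁ = h(p(h(p(p(p(h(p(c)))))))):
1. h(p(h(p(p(p(h(p(c))))))))  →  h(p(p(p(h(p(c))))))   [R2 at ε]
2. h(p(p(p(h(p(c))))))  →  p(p(h(p(c))))   [R2 at ε]
3. p(p(h(p(c))))  →  p(p(c))   [R2 at 1.1]

Reduce t₂ = h(p(h(p(h(p(p(p(c)))))))):
1. h(p(h(p(h(p(p(p(c))))))))  →  h(p(h(p(p(p(c))))))   [R2 at ε]
2. h(p(h(p(p(p(c))))))  →  h(p(p(p(c))))   [R2 at ε]
3. h(p(p(p(c))))  →  p(p(c))   [R2 at ε]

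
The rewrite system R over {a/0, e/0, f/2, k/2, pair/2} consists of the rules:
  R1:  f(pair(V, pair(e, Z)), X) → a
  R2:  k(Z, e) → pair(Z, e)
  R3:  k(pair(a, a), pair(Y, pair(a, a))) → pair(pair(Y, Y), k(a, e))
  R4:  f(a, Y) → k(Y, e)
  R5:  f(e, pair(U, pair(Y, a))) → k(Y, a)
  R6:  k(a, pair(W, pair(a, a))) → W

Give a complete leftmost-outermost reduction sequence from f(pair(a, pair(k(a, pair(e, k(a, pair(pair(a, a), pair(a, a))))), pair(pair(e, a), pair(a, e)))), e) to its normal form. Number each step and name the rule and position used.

a

1. f(pair(a, pair(k(a, pair(e, k(a, pair(pair(a, a), pair(a, a))))), pair(pair(e, a), pair(a, e)))), e)  →  f(pair(a, pair(k(a, pair(e, pair(a, a))), pair(pair(e, a), pair(a, e)))), e)   [R6 at 1.2.1.2.2]
2. f(pair(a, pair(k(a, pair(e, pair(a, a))), pair(pair(e, a), pair(a, e)))), e)  →  f(pair(a, pair(e, pair(pair(e, a), pair(a, e)))), e)   [R6 at 1.2.1]
3. f(pair(a, pair(e, pair(pair(e, a), pair(a, e)))), e)  →  a   [R1 at ε]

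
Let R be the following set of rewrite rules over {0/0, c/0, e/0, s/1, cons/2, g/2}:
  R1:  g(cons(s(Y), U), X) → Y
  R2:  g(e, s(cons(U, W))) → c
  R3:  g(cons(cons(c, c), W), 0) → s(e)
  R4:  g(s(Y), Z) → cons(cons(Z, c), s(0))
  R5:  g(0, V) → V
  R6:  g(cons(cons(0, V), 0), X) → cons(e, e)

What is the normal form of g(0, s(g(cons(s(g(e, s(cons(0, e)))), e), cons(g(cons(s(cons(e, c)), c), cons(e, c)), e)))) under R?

s(c)

1. g(0, s(g(cons(s(g(e, s(cons(0, e)))), e), cons(g(cons(s(cons(e, c)), c), cons(e, c)), e))))  →  s(g(cons(s(g(e, s(cons(0, e)))), e), cons(g(cons(s(cons(e, c)), c), cons(e, c)), e)))   [R5 at ε]
2. s(g(cons(s(g(e, s(cons(0, e)))), e), cons(g(cons(s(cons(e, c)), c), cons(e, c)), e)))  →  s(g(e, s(cons(0, e))))   [R1 at 1]
3. s(g(e, s(cons(0, e))))  →  s(c)   [R2 at 1]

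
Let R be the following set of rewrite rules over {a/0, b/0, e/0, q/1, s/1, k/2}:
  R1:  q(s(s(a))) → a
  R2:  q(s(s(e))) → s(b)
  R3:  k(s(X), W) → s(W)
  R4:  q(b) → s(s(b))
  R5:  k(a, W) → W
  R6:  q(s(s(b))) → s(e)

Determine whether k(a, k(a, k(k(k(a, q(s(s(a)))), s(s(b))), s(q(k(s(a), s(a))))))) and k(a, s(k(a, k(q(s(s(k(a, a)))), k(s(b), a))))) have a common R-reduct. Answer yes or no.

yes — NF(t₁) = s(s(a)), NF(t₂) = s(s(a))

Reduce t₁ = k(a, k(a, k(k(k(a, q(s(s(a)))), s(s(b))), s(q(k(s(a), s(a))))))):
1. k(a, k(a, k(k(k(a, q(s(s(a)))), s(s(b))), s(q(k(s(a), s(a)))))))  →  k(a, k(k(k(a, q(s(s(a)))), s(s(b))), s(q(k(s(a), s(a))))))   [R5 at ε]
2. k(a, k(k(k(a, q(s(s(a)))), s(s(b))), s(q(k(s(a), s(a))))))  →  k(k(k(a, q(s(s(a)))), s(s(b))), s(q(k(s(a), s(a)))))   [R5 at ε]
3. k(k(k(a, q(s(s(a)))), s(s(b))), s(q(k(s(a), s(a)))))  →  k(k(q(s(s(a))), s(s(b))), s(q(k(s(a), s(a)))))   [R5 at 1.1]
4. k(k(q(s(s(a))), s(s(b))), s(q(k(s(a), s(a)))))  →  k(k(a, s(s(b))), s(q(k(s(a), s(a)))))   [R1 at 1.1]
5. k(k(a, s(s(b))), s(q(k(s(a), s(a)))))  →  k(s(s(b)), s(q(k(s(a), s(a)))))   [R5 at 1]
6. k(s(s(b)), s(q(k(s(a), s(a)))))  →  s(s(q(k(s(a), s(a)))))   [R3 at ε]
7. s(s(q(k(s(a), s(a)))))  →  s(s(q(s(s(a)))))   [R3 at 1.1.1]
8. s(s(q(s(s(a)))))  →  s(s(a))   [R1 at 1.1]

Reduce t₂ = k(a, s(k(a, k(q(s(s(k(a, a)))), k(s(b), a))))):
1. k(a, s(k(a, k(q(s(s(k(a, a)))), k(s(b), a)))))  →  s(k(a, k(q(s(s(k(a, a)))), k(s(b), a))))   [R5 at ε]
2. s(k(a, k(q(s(s(k(a, a)))), k(s(b), a))))  →  s(k(q(s(s(k(a, a)))), k(s(b), a)))   [R5 at 1]
3. s(k(q(s(s(k(a, a)))), k(s(b), a)))  →  s(k(q(s(s(a))), k(s(b), a)))   [R5 at 1.1.1.1.1]
4. s(k(q(s(s(a))), k(s(b), a)))  →  s(k(a, k(s(b), a)))   [R1 at 1.1]
5. s(k(a, k(s(b), a)))  →  s(k(s(b), a))   [R5 at 1]
6. s(k(s(b), a))  →  s(s(a))   [R3 at 1]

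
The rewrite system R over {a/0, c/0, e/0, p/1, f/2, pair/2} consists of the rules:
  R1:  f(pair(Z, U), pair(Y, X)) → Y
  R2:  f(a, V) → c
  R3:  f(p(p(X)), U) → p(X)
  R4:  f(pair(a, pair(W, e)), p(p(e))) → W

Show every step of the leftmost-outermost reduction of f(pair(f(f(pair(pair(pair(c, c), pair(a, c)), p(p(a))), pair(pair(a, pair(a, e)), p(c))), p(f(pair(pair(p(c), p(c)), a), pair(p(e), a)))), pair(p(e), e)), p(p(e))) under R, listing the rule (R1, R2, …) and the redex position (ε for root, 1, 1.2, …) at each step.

1. f(pair(f(f(pair(pair(pair(c, c), pair(a, c)), p(p(a))), pair(pair(a, pair(a, e)), p(c))), p(f(pair(pair(p(c), p(c)), a), pair(p(e), a)))), pair(p(e), e)), p(p(e)))  →  f(pair(f(pair(a, pair(a, e)), p(f(pair(pair(p(c), p(c)), a), pair(p(e), a)))), pair(p(e), e)), p(p(e)))   [R1 at 1.1.1]
2. f(pair(f(pair(a, pair(a, e)), p(f(pair(pair(p(c), p(c)), a), pair(p(e), a)))), pair(p(e), e)), p(p(e)))  →  f(pair(f(pair(a, pair(a, e)), p(p(e))), pair(p(e), e)), p(p(e)))   [R1 at 1.1.2.1]
3. f(pair(f(pair(a, pair(a, e)), p(p(e))), pair(p(e), e)), p(p(e)))  →  f(pair(a, pair(p(e), e)), p(p(e)))   [R4 at 1.1]
4. f(pair(a, pair(p(e), e)), p(p(e)))  →  p(e)   [R4 at ε]

p(e)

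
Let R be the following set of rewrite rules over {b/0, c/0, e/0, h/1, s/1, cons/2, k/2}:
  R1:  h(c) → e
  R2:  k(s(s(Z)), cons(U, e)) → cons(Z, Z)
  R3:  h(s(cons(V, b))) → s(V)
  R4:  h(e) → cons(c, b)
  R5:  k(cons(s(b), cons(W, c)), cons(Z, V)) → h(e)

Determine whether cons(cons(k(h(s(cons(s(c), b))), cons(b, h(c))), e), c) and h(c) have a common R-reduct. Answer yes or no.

Reduce t₁ = cons(cons(k(h(s(cons(s(c), b))), cons(b, h(c))), e), c):
1. cons(cons(k(h(s(cons(s(c), b))), cons(b, h(c))), e), c)  →  cons(cons(k(s(s(c)), cons(b, h(c))), e), c)   [R3 at 1.1.1]
2. cons(cons(k(s(s(c)), cons(b, h(c))), e), c)  →  cons(cons(k(s(s(c)), cons(b, e)), e), c)   [R1 at 1.1.2.2]
3. cons(cons(k(s(s(c)), cons(b, e)), e), c)  →  cons(cons(cons(c, c), e), c)   [R2 at 1.1]

Reduce t₂ = h(c):
1. h(c)  →  e   [R1 at ε]

no — NF(t₁) = cons(cons(cons(c, c), e), c), NF(t₂) = e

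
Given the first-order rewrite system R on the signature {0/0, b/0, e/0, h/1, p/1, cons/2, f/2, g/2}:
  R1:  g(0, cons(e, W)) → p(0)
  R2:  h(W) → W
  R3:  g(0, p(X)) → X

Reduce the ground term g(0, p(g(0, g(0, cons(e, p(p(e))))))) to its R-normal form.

0

1. g(0, p(g(0, g(0, cons(e, p(p(e)))))))  →  g(0, g(0, cons(e, p(p(e)))))   [R3 at ε]
2. g(0, g(0, cons(e, p(p(e)))))  →  g(0, p(0))   [R1 at 2]
3. g(0, p(0))  →  0   [R3 at ε]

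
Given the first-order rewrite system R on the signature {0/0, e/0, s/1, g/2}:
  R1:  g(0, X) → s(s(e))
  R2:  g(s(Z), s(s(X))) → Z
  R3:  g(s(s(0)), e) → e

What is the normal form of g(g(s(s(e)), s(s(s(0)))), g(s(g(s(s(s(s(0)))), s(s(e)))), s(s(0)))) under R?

e

1. g(g(s(s(e)), s(s(s(0)))), g(s(g(s(s(s(s(0)))), s(s(e)))), s(s(0))))  →  g(s(e), g(s(g(s(s(s(s(0)))), s(s(e)))), s(s(0))))   [R2 at 1]
2. g(s(e), g(s(g(s(s(s(s(0)))), s(s(e)))), s(s(0))))  →  g(s(e), g(s(s(s(s(0)))), s(s(e))))   [R2 at 2]
3. g(s(e), g(s(s(s(s(0)))), s(s(e))))  →  g(s(e), s(s(s(0))))   [R2 at 2]
4. g(s(e), s(s(s(0))))  →  e   [R2 at ε]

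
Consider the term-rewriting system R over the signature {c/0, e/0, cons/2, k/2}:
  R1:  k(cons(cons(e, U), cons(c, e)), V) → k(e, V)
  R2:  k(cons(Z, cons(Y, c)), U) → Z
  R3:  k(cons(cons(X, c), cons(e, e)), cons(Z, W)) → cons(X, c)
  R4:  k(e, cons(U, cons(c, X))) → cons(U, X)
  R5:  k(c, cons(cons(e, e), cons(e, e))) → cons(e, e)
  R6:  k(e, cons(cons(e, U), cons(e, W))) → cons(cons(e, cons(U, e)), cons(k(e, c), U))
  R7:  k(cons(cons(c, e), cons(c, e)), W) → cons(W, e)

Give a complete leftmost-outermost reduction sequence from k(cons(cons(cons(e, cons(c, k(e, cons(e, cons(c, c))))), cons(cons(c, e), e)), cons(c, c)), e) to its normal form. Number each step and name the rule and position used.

cons(cons(e, cons(c, cons(e, c))), cons(cons(c, e), e))

1. k(cons(cons(cons(e, cons(c, k(e, cons(e, cons(c, c))))), cons(cons(c, e), e)), cons(c, c)), e)  →  cons(cons(e, cons(c, k(e, cons(e, cons(c, c))))), cons(cons(c, e), e))   [R2 at ε]
2. cons(cons(e, cons(c, k(e, cons(e, cons(c, c))))), cons(cons(c, e), e))  →  cons(cons(e, cons(c, cons(e, c))), cons(cons(c, e), e))   [R4 at 1.2.2]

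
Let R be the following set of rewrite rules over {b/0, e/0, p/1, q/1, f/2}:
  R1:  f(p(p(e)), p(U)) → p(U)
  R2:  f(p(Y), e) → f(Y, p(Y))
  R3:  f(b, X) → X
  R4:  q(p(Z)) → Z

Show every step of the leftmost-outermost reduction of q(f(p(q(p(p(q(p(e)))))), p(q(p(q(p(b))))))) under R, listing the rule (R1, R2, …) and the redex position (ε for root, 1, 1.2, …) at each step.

b

1. q(f(p(q(p(p(q(p(e)))))), p(q(p(q(p(b)))))))  →  q(f(p(p(q(p(e)))), p(q(p(q(p(b)))))))   [R4 at 1.1.1]
2. q(f(p(p(q(p(e)))), p(q(p(q(p(b)))))))  →  q(f(p(p(e)), p(q(p(q(p(b)))))))   [R4 at 1.1.1.1]
3. q(f(p(p(e)), p(q(p(q(p(b)))))))  →  q(p(q(p(q(p(b))))))   [R1 at 1]
4. q(p(q(p(q(p(b))))))  →  q(p(q(p(b))))   [R4 at ε]
5. q(p(q(p(b))))  →  q(p(b))   [R4 at ε]
6. q(p(b))  →  b   [R4 at ε]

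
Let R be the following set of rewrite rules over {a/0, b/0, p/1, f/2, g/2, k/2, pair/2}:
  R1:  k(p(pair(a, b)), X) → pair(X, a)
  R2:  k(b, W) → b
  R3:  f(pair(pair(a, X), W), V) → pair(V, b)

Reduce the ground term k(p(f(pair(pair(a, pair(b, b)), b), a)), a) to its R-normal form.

1. k(p(f(pair(pair(a, pair(b, b)), b), a)), a)  →  k(p(pair(a, b)), a)   [R3 at 1.1]
2. k(p(pair(a, b)), a)  →  pair(a, a)   [R1 at ε]

pair(a, a)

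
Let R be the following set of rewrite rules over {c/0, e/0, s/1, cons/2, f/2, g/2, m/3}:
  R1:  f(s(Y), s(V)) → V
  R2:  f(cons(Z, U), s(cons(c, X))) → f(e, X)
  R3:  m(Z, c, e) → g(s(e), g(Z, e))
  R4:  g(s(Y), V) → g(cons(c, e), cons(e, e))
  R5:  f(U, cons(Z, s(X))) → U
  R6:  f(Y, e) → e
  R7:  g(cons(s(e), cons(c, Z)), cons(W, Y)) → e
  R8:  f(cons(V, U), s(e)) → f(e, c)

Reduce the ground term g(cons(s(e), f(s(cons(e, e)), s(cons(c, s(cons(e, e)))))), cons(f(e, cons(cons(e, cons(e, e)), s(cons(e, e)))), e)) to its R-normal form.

1. g(cons(s(e), f(s(cons(e, e)), s(cons(c, s(cons(e, e)))))), cons(f(e, cons(cons(e, cons(e, e)), s(cons(e, e)))), e))  →  g(cons(s(e), cons(c, s(cons(e, e)))), cons(f(e, cons(cons(e, cons(e, e)), s(cons(e, e)))), e))   [R1 at 1.2]
2. g(cons(s(e), cons(c, s(cons(e, e)))), cons(f(e, cons(cons(e, cons(e, e)), s(cons(e, e)))), e))  →  e   [R7 at ε]

e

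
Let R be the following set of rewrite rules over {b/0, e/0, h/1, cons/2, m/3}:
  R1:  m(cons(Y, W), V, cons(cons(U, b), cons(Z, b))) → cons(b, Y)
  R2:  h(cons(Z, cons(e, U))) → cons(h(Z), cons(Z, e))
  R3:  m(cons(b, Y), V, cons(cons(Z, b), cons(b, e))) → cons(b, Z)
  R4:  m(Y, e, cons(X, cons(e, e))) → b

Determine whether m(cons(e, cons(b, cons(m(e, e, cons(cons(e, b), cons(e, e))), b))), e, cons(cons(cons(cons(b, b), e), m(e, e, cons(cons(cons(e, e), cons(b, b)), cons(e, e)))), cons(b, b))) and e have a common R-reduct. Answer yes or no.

no — NF(t₁) = cons(b, e), NF(t₂) = e

Reduce t₁ = m(cons(e, cons(b, cons(m(e, e, cons(cons(e, b), cons(e, e))), b))), e, cons(cons(cons(cons(b, b), e), m(e, e, cons(cons(cons(e, e), cons(b, b)), cons(e, e)))), cons(b, b))):
1. m(cons(e, cons(b, cons(m(e, e, cons(cons(e, b), cons(e, e))), b))), e, cons(cons(cons(cons(b, b), e), m(e, e, cons(cons(cons(e, e), cons(b, b)), cons(e, e)))), cons(b, b)))  →  m(cons(e, cons(b, cons(b, b))), e, cons(cons(cons(cons(b, b), e), m(e, e, cons(cons(cons(e, e), cons(b, b)), cons(e, e)))), cons(b, b)))   [R4 at 1.2.2.1]
2. m(cons(e, cons(b, cons(b, b))), e, cons(cons(cons(cons(b, b), e), m(e, e, cons(cons(cons(e, e), cons(b, b)), cons(e, e)))), cons(b, b)))  →  m(cons(e, cons(b, cons(b, b))), e, cons(cons(cons(cons(b, b), e), b), cons(b, b)))   [R4 at 3.1.2]
3. m(cons(e, cons(b, cons(b, b))), e, cons(cons(cons(cons(b, b), e), b), cons(b, b)))  →  cons(b, e)   [R1 at ε]

Reduce t₂ = e:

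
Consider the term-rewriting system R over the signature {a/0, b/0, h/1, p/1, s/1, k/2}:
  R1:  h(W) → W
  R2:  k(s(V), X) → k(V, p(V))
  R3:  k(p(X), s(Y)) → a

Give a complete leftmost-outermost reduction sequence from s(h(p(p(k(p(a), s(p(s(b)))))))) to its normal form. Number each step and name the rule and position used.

1. s(h(p(p(k(p(a), s(p(s(b))))))))  →  s(p(p(k(p(a), s(p(s(b)))))))   [R1 at 1]
2. s(p(p(k(p(a), s(p(s(b)))))))  →  s(p(p(a)))   [R3 at 1.1.1]

s(p(p(a)))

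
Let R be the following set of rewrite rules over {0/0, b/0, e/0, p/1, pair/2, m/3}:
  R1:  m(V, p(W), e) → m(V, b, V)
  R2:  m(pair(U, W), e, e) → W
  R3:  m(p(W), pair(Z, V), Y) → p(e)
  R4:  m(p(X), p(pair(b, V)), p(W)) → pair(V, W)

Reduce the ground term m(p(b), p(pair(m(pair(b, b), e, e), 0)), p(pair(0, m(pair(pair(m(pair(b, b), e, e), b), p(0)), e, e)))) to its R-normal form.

pair(0, pair(0, p(0)))

1. m(p(b), p(pair(m(pair(b, b), e, e), 0)), p(pair(0, m(pair(pair(m(pair(b, b), e, e), b), p(0)), e, e))))  →  m(p(b), p(pair(b, 0)), p(pair(0, m(pair(pair(m(pair(b, b), e, e), b), p(0)), e, e))))   [R2 at 2.1.1]
2. m(p(b), p(pair(b, 0)), p(pair(0, m(pair(pair(m(pair(b, b), e, e), b), p(0)), e, e))))  →  pair(0, pair(0, m(pair(pair(m(pair(b, b), e, e), b), p(0)), e, e)))   [R4 at ε]
3. pair(0, pair(0, m(pair(pair(m(pair(b, b), e, e), b), p(0)), e, e)))  →  pair(0, pair(0, p(0)))   [R2 at 2.2]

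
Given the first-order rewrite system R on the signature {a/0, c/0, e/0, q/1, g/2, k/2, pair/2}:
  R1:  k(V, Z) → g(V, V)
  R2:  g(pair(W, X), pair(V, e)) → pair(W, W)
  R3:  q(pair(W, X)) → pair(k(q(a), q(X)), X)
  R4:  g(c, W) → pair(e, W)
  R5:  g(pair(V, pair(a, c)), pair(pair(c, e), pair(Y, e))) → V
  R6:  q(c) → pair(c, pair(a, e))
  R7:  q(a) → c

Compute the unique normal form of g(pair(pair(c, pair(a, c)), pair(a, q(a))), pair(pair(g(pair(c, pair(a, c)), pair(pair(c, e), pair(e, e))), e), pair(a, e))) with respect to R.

1. g(pair(pair(c, pair(a, c)), pair(a, q(a))), pair(pair(g(pair(c, pair(a, c)), pair(pair(c, e), pair(e, e))), e), pair(a, e)))  →  g(pair(pair(c, pair(a, c)), pair(a, c)), pair(pair(g(pair(c, pair(a, c)), pair(pair(c, e), pair(e, e))), e), pair(a, e)))   [R7 at 1.2.2]
2. g(pair(pair(c, pair(a, c)), pair(a, c)), pair(pair(g(pair(c, pair(a, c)), pair(pair(c, e), pair(e, e))), e), pair(a, e)))  →  g(pair(pair(c, pair(a, c)), pair(a, c)), pair(pair(c, e), pair(a, e)))   [R5 at 2.1.1]
3. g(pair(pair(c, pair(a, c)), pair(a, c)), pair(pair(c, e), pair(a, e)))  →  pair(c, pair(a, c))   [R5 at ε]

pair(c, pair(a, c))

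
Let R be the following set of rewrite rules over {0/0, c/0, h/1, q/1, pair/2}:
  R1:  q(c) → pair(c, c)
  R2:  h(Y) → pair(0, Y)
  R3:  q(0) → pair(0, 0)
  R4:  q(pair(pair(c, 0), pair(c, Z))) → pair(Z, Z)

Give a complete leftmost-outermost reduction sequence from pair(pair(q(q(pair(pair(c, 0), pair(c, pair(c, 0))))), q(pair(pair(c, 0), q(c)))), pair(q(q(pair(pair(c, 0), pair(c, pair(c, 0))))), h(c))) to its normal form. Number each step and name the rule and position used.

pair(pair(pair(0, 0), pair(c, c)), pair(pair(0, 0), pair(0, c)))

1. pair(pair(q(q(pair(pair(c, 0), pair(c, pair(c, 0))))), q(pair(pair(c, 0), q(c)))), pair(q(q(pair(pair(c, 0), pair(c, pair(c, 0))))), h(c)))  →  pair(pair(q(pair(pair(c, 0), pair(c, 0))), q(pair(pair(c, 0), q(c)))), pair(q(q(pair(pair(c, 0), pair(c, pair(c, 0))))), h(c)))   [R4 at 1.1.1]
2. pair(pair(q(pair(pair(c, 0), pair(c, 0))), q(pair(pair(c, 0), q(c)))), pair(q(q(pair(pair(c, 0), pair(c, pair(c, 0))))), h(c)))  →  pair(pair(pair(0, 0), q(pair(pair(c, 0), q(c)))), pair(q(q(pair(pair(c, 0), pair(c, pair(c, 0))))), h(c)))   [R4 at 1.1]
3. pair(pair(pair(0, 0), q(pair(pair(c, 0), q(c)))), pair(q(q(pair(pair(c, 0), pair(c, pair(c, 0))))), h(c)))  →  pair(pair(pair(0, 0), q(pair(pair(c, 0), pair(c, c)))), pair(q(q(pair(pair(c, 0), pair(c, pair(c, 0))))), h(c)))   [R1 at 1.2.1.2]
4. pair(pair(pair(0, 0), q(pair(pair(c, 0), pair(c, c)))), pair(q(q(pair(pair(c, 0), pair(c, pair(c, 0))))), h(c)))  →  pair(pair(pair(0, 0), pair(c, c)), pair(q(q(pair(pair(c, 0), pair(c, pair(c, 0))))), h(c)))   [R4 at 1.2]
5. pair(pair(pair(0, 0), pair(c, c)), pair(q(q(pair(pair(c, 0), pair(c, pair(c, 0))))), h(c)))  →  pair(pair(pair(0, 0), pair(c, c)), pair(q(pair(pair(c, 0), pair(c, 0))), h(c)))   [R4 at 2.1.1]
6. pair(pair(pair(0, 0), pair(c, c)), pair(q(pair(pair(c, 0), pair(c, 0))), h(c)))  →  pair(pair(pair(0, 0), pair(c, c)), pair(pair(0, 0), h(c)))   [R4 at 2.1]
7. pair(pair(pair(0, 0), pair(c, c)), pair(pair(0, 0), h(c)))  →  pair(pair(pair(0, 0), pair(c, c)), pair(pair(0, 0), pair(0, c)))   [R2 at 2.2]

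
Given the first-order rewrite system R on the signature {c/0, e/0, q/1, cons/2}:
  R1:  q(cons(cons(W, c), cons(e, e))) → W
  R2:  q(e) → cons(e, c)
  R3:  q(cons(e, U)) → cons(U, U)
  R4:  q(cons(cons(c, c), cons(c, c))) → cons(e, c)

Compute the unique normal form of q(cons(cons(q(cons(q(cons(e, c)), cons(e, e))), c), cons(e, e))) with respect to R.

c

1. q(cons(cons(q(cons(q(cons(e, c)), cons(e, e))), c), cons(e, e)))  →  q(cons(q(cons(e, c)), cons(e, e)))   [R1 at ε]
2. q(cons(q(cons(e, c)), cons(e, e)))  →  q(cons(cons(c, c), cons(e, e)))   [R3 at 1.1]
3. q(cons(cons(c, c), cons(e, e)))  →  c   [R1 at ε]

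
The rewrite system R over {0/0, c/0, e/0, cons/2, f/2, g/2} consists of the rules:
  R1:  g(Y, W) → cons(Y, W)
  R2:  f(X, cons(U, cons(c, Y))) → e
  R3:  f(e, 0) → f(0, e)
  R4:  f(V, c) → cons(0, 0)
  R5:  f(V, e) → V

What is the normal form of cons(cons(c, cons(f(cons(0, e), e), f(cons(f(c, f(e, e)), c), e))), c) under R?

1. cons(cons(c, cons(f(cons(0, e), e), f(cons(f(c, f(e, e)), c), e))), c)  →  cons(cons(c, cons(cons(0, e), f(cons(f(c, f(e, e)), c), e))), c)   [R5 at 1.2.1]
2. cons(cons(c, cons(cons(0, e), f(cons(f(c, f(e, e)), c), e))), c)  →  cons(cons(c, cons(cons(0, e), cons(f(c, f(e, e)), c))), c)   [R5 at 1.2.2]
3. cons(cons(c, cons(cons(0, e), cons(f(c, f(e, e)), c))), c)  →  cons(cons(c, cons(cons(0, e), cons(f(c, e), c))), c)   [R5 at 1.2.2.1.2]
4. cons(cons(c, cons(cons(0, e), cons(f(c, e), c))), c)  →  cons(cons(c, cons(cons(0, e), cons(c, c))), c)   [R5 at 1.2.2.1]

cons(cons(c, cons(cons(0, e), cons(c, c))), c)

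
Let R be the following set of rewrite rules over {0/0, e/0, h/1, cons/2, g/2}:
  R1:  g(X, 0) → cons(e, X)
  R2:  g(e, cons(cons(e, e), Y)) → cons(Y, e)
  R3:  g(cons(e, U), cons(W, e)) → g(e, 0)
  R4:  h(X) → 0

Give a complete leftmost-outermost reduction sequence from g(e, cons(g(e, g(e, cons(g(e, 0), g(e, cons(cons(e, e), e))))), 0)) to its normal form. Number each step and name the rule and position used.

cons(0, e)

1. g(e, cons(g(e, g(e, cons(g(e, 0), g(e, cons(cons(e, e), e))))), 0))  →  g(e, cons(g(e, g(e, cons(cons(e, e), g(e, cons(cons(e, e), e))))), 0))   [R1 at 2.1.2.2.1]
2. g(e, cons(g(e, g(e, cons(cons(e, e), g(e, cons(cons(e, e), e))))), 0))  →  g(e, cons(g(e, cons(g(e, cons(cons(e, e), e)), e)), 0))   [R2 at 2.1.2]
3. g(e, cons(g(e, cons(g(e, cons(cons(e, e), e)), e)), 0))  →  g(e, cons(g(e, cons(cons(e, e), e)), 0))   [R2 at 2.1.2.1]
4. g(e, cons(g(e, cons(cons(e, e), e)), 0))  →  g(e, cons(cons(e, e), 0))   [R2 at 2.1]
5. g(e, cons(cons(e, e), 0))  →  cons(0, e)   [R2 at ε]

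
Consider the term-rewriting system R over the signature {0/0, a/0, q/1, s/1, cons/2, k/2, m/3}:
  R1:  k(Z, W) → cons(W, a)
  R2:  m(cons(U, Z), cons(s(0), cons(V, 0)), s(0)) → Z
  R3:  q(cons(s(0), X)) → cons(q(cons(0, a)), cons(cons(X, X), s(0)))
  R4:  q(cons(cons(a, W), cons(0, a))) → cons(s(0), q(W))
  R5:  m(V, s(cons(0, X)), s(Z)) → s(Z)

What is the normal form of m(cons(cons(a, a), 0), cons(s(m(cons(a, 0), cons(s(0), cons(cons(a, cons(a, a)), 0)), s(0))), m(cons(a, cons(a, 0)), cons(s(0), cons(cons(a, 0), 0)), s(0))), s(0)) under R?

1. m(cons(cons(a, a), 0), cons(s(m(cons(a, 0), cons(s(0), cons(cons(a, cons(a, a)), 0)), s(0))), m(cons(a, cons(a, 0)), cons(s(0), cons(cons(a, 0), 0)), s(0))), s(0))  →  m(cons(cons(a, a), 0), cons(s(0), m(cons(a, cons(a, 0)), cons(s(0), cons(cons(a, 0), 0)), s(0))), s(0))   [R2 at 2.1.1]
2. m(cons(cons(a, a), 0), cons(s(0), m(cons(a, cons(a, 0)), cons(s(0), cons(cons(a, 0), 0)), s(0))), s(0))  →  m(cons(cons(a, a), 0), cons(s(0), cons(a, 0)), s(0))   [R2 at 2.2]
3. m(cons(cons(a, a), 0), cons(s(0), cons(a, 0)), s(0))  →  0   [R2 at ε]

0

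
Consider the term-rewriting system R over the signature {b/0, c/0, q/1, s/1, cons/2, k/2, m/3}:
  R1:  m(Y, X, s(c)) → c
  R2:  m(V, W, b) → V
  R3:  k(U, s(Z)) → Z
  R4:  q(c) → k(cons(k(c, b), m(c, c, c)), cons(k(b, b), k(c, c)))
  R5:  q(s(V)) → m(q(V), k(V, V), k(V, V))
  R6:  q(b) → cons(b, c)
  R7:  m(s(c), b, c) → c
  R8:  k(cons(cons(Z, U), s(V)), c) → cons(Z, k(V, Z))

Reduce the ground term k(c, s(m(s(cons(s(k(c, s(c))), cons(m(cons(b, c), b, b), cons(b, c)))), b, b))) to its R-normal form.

1. k(c, s(m(s(cons(s(k(c, s(c))), cons(m(cons(b, c), b, b), cons(b, c)))), b, b)))  →  m(s(cons(s(k(c, s(c))), cons(m(cons(b, c), b, b), cons(b, c)))), b, b)   [R3 at ε]
2. m(s(cons(s(k(c, s(c))), cons(m(cons(b, c), b, b), cons(b, c)))), b, b)  →  s(cons(s(k(c, s(c))), cons(m(cons(b, c), b, b), cons(b, c))))   [R2 at ε]
3. s(cons(s(k(c, s(c))), cons(m(cons(b, c), b, b), cons(b, c))))  →  s(cons(s(c), cons(m(cons(b, c), b, b), cons(b, c))))   [R3 at 1.1.1]
4. s(cons(s(c), cons(m(cons(b, c), b, b), cons(b, c))))  →  s(cons(s(c), cons(cons(b, c), cons(b, c))))   [R2 at 1.2.1]

s(cons(s(c), cons(cons(b, c), cons(b, c))))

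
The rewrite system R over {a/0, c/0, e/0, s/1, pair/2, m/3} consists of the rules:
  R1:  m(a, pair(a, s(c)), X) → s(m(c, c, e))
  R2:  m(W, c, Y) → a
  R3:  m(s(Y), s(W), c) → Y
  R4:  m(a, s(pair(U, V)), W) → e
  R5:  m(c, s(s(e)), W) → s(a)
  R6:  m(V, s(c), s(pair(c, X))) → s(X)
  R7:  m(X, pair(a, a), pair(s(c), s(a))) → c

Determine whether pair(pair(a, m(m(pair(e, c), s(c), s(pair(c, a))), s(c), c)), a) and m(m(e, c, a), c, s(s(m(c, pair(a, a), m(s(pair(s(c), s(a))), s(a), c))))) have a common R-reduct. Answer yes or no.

Reduce t₁ = pair(pair(a, m(m(pair(e, c), s(c), s(pair(c, a))), s(c), c)), a):
1. pair(pair(a, m(m(pair(e, c), s(c), s(pair(c, a))), s(c), c)), a)  →  pair(pair(a, m(s(a), s(c), c)), a)   [R6 at 1.2.1]
2. pair(pair(a, m(s(a), s(c), c)), a)  →  pair(pair(a, a), a)   [R3 at 1.2]

Reduce t₂ = m(m(e, c, a), c, s(s(m(c, pair(a, a), m(s(pair(s(c), s(a))), s(a), c))))):
1. m(m(e, c, a), c, s(s(m(c, pair(a, a), m(s(pair(s(c), s(a))), s(a), c)))))  →  a   [R2 at ε]

no — NF(t₁) = pair(pair(a, a), a), NF(t₂) = a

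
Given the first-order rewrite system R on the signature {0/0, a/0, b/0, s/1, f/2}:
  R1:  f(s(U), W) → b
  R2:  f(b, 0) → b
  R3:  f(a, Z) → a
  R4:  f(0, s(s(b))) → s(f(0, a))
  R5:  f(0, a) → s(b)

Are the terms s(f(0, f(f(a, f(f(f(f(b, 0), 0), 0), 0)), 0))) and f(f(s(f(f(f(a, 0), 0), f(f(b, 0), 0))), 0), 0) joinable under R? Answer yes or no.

Reduce t₁ = s(f(0, f(f(a, f(f(f(f(b, 0), 0), 0), 0)), 0))):
1. s(f(0, f(f(a, f(f(f(f(b, 0), 0), 0), 0)), 0)))  →  s(f(0, f(a, 0)))   [R3 at 1.2.1]
2. s(f(0, f(a, 0)))  →  s(f(0, a))   [R3 at 1.2]
3. s(f(0, a))  →  s(s(b))   [R5 at 1]

Reduce t₂ = f(f(s(f(f(f(a, 0), 0), f(f(b, 0), 0))), 0), 0):
1. f(f(s(f(f(f(a, 0), 0), f(f(b, 0), 0))), 0), 0)  →  f(b, 0)   [R1 at 1]
2. f(b, 0)  →  b   [R2 at ε]

no — NF(t₁) = s(s(b)), NF(t₂) = b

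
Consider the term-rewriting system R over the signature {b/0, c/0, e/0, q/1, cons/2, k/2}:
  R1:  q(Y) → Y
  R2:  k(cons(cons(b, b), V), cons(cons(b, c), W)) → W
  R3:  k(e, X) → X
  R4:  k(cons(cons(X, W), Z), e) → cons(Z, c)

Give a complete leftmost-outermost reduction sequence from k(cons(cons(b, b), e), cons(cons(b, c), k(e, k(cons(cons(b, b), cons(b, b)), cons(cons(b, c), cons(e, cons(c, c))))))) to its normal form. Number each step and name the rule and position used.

cons(e, cons(c, c))

1. k(cons(cons(b, b), e), cons(cons(b, c), k(e, k(cons(cons(b, b), cons(b, b)), cons(cons(b, c), cons(e, cons(c, c)))))))  →  k(e, k(cons(cons(b, b), cons(b, b)), cons(cons(b, c), cons(e, cons(c, c)))))   [R2 at ε]
2. k(e, k(cons(cons(b, b), cons(b, b)), cons(cons(b, c), cons(e, cons(c, c)))))  →  k(cons(cons(b, b), cons(b, b)), cons(cons(b, c), cons(e, cons(c, c))))   [R3 at ε]
3. k(cons(cons(b, b), cons(b, b)), cons(cons(b, c), cons(e, cons(c, c))))  →  cons(e, cons(c, c))   [R2 at ε]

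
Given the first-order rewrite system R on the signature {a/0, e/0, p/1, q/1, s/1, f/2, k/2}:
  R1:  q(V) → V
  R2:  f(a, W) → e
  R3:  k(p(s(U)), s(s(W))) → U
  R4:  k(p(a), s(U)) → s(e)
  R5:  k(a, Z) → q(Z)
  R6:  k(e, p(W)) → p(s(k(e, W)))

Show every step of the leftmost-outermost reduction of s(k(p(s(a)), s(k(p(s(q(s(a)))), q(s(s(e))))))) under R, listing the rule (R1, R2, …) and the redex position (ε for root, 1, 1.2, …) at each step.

s(a)

1. s(k(p(s(a)), s(k(p(s(q(s(a)))), q(s(s(e)))))))  →  s(k(p(s(a)), s(k(p(s(s(a))), q(s(s(e)))))))   [R1 at 1.2.1.1.1.1]
2. s(k(p(s(a)), s(k(p(s(s(a))), q(s(s(e)))))))  →  s(k(p(s(a)), s(k(p(s(s(a))), s(s(e))))))   [R1 at 1.2.1.2]
3. s(k(p(s(a)), s(k(p(s(s(a))), s(s(e))))))  →  s(k(p(s(a)), s(s(a))))   [R3 at 1.2.1]
4. s(k(p(s(a)), s(s(a))))  →  s(a)   [R3 at 1]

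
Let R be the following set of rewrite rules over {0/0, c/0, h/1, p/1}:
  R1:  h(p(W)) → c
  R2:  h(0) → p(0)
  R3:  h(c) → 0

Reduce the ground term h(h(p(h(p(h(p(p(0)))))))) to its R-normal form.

1. h(h(p(h(p(h(p(p(0))))))))  →  h(c)   [R1 at 1]
2. h(c)  →  0   [R3 at ε]

0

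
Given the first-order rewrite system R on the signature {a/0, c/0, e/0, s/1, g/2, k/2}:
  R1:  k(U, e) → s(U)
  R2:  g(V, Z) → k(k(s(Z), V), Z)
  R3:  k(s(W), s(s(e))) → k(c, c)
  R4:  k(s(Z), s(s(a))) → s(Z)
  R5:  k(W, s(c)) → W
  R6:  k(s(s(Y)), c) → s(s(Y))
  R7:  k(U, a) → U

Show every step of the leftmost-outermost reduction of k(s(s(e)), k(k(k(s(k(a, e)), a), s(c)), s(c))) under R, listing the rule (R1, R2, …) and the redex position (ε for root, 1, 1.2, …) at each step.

1. k(s(s(e)), k(k(k(s(k(a, e)), a), s(c)), s(c)))  →  k(s(s(e)), k(k(s(k(a, e)), a), s(c)))   [R5 at 2]
2. k(s(s(e)), k(k(s(k(a, e)), a), s(c)))  →  k(s(s(e)), k(s(k(a, e)), a))   [R5 at 2]
3. k(s(s(e)), k(s(k(a, e)), a))  →  k(s(s(e)), s(k(a, e)))   [R7 at 2]
4. k(s(s(e)), s(k(a, e)))  →  k(s(s(e)), s(s(a)))   [R1 at 2.1]
5. k(s(s(e)), s(s(a)))  →  s(s(e))   [R4 at ε]

s(s(e))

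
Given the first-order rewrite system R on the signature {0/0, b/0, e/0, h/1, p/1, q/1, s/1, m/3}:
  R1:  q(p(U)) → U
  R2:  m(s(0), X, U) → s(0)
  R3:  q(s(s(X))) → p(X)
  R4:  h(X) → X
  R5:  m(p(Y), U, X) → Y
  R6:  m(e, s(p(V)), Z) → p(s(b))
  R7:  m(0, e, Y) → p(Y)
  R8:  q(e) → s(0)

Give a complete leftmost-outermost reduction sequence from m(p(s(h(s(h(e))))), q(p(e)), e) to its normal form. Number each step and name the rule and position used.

1. m(p(s(h(s(h(e))))), q(p(e)), e)  →  s(h(s(h(e))))   [R5 at ε]
2. s(h(s(h(e))))  →  s(s(h(e)))   [R4 at 1]
3. s(s(h(e)))  →  s(s(e))   [R4 at 1.1]

s(s(e))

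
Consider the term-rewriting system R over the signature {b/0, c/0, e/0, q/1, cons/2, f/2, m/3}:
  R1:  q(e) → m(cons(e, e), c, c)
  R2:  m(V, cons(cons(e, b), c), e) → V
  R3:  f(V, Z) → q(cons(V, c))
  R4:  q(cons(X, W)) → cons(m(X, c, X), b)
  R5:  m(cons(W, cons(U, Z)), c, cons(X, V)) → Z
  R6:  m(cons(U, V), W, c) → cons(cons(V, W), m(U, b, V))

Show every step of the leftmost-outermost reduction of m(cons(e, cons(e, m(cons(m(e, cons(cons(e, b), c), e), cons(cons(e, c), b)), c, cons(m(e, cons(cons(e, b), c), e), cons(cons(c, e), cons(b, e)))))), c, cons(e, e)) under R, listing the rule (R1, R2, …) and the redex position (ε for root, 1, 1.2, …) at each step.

1. m(cons(e, cons(e, m(cons(m(e, cons(cons(e, b), c), e), cons(cons(e, c), b)), c, cons(m(e, cons(cons(e, b), c), e), cons(cons(c, e), cons(b, e)))))), c, cons(e, e))  →  m(cons(m(e, cons(cons(e, b), c), e), cons(cons(e, c), b)), c, cons(m(e, cons(cons(e, b), c), e), cons(cons(c, e), cons(b, e))))   [R5 at ε]
2. m(cons(m(e, cons(cons(e, b), c), e), cons(cons(e, c), b)), c, cons(m(e, cons(cons(e, b), c), e), cons(cons(c, e), cons(b, e))))  →  b   [R5 at ε]

b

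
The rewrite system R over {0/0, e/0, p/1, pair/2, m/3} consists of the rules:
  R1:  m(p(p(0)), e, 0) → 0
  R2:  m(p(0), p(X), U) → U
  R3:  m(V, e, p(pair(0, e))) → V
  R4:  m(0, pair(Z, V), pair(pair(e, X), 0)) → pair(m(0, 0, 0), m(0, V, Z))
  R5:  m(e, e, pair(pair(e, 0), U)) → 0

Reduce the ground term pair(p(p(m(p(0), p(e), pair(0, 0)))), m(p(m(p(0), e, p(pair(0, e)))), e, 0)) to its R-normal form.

pair(p(p(pair(0, 0))), 0)

1. pair(p(p(m(p(0), p(e), pair(0, 0)))), m(p(m(p(0), e, p(pair(0, e)))), e, 0))  →  pair(p(p(pair(0, 0))), m(p(m(p(0), e, p(pair(0, e)))), e, 0))   [R2 at 1.1.1]
2. pair(p(p(pair(0, 0))), m(p(m(p(0), e, p(pair(0, e)))), e, 0))  →  pair(p(p(pair(0, 0))), m(p(p(0)), e, 0))   [R3 at 2.1.1]
3. pair(p(p(pair(0, 0))), m(p(p(0)), e, 0))  →  pair(p(p(pair(0, 0))), 0)   [R1 at 2]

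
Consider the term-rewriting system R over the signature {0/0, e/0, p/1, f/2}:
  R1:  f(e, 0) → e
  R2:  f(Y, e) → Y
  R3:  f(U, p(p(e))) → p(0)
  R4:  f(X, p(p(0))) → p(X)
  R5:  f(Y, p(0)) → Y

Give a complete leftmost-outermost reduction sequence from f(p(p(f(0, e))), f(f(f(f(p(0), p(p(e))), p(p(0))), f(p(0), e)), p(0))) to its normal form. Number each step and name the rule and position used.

1. f(p(p(f(0, e))), f(f(f(f(p(0), p(p(e))), p(p(0))), f(p(0), e)), p(0)))  →  f(p(p(0)), f(f(f(f(p(0), p(p(e))), p(p(0))), f(p(0), e)), p(0)))   [R2 at 1.1.1]
2. f(p(p(0)), f(f(f(f(p(0), p(p(e))), p(p(0))), f(p(0), e)), p(0)))  →  f(p(p(0)), f(f(f(p(0), p(p(e))), p(p(0))), f(p(0), e)))   [R5 at 2]
3. f(p(p(0)), f(f(f(p(0), p(p(e))), p(p(0))), f(p(0), e)))  →  f(p(p(0)), f(p(f(p(0), p(p(e)))), f(p(0), e)))   [R4 at 2.1]
4. f(p(p(0)), f(p(f(p(0), p(p(e)))), f(p(0), e)))  →  f(p(p(0)), f(p(p(0)), f(p(0), e)))   [R3 at 2.1.1]
5. f(p(p(0)), f(p(p(0)), f(p(0), e)))  →  f(p(p(0)), f(p(p(0)), p(0)))   [R2 at 2.2]
6. f(p(p(0)), f(p(p(0)), p(0)))  →  f(p(p(0)), p(p(0)))   [R5 at 2]
7. f(p(p(0)), p(p(0)))  →  p(p(p(0)))   [R4 at ε]

p(p(p(0)))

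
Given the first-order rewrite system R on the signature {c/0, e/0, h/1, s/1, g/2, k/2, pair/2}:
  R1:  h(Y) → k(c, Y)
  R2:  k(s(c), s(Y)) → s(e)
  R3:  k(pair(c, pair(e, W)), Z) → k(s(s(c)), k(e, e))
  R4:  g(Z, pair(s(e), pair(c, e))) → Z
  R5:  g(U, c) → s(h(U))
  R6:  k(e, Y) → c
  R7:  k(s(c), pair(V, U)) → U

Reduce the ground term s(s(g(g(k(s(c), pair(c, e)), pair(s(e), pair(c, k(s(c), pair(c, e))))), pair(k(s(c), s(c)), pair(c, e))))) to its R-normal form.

s(s(e))

1. s(s(g(g(k(s(c), pair(c, e)), pair(s(e), pair(c, k(s(c), pair(c, e))))), pair(k(s(c), s(c)), pair(c, e)))))  →  s(s(g(g(e, pair(s(e), pair(c, k(s(c), pair(c, e))))), pair(k(s(c), s(c)), pair(c, e)))))   [R7 at 1.1.1.1]
2. s(s(g(g(e, pair(s(e), pair(c, k(s(c), pair(c, e))))), pair(k(s(c), s(c)), pair(c, e)))))  →  s(s(g(g(e, pair(s(e), pair(c, e))), pair(k(s(c), s(c)), pair(c, e)))))   [R7 at 1.1.1.2.2.2]
3. s(s(g(g(e, pair(s(e), pair(c, e))), pair(k(s(c), s(c)), pair(c, e)))))  →  s(s(g(e, pair(k(s(c), s(c)), pair(c, e)))))   [R4 at 1.1.1]
4. s(s(g(e, pair(k(s(c), s(c)), pair(c, e)))))  →  s(s(g(e, pair(s(e), pair(c, e)))))   [R2 at 1.1.2.1]
5. s(s(g(e, pair(s(e), pair(c, e)))))  →  s(s(e))   [R4 at 1.1]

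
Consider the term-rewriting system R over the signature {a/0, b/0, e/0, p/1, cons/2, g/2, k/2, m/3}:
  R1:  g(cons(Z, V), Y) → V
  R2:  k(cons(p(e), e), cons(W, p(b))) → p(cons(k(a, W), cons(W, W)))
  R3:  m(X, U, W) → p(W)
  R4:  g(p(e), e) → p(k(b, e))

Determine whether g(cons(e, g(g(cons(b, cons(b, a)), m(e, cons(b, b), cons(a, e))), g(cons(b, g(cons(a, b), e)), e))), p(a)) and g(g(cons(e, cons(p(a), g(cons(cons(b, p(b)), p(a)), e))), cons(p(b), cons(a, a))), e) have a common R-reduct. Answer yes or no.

no — NF(t₁) = a, NF(t₂) = p(a)

Reduce t₁ = g(cons(e, g(g(cons(b, cons(b, a)), m(e, cons(b, b), cons(a, e))), g(cons(b, g(cons(a, b), e)), e))), p(a)):
1. g(cons(e, g(g(cons(b, cons(b, a)), m(e, cons(b, b), cons(a, e))), g(cons(b, g(cons(a, b), e)), e))), p(a))  →  g(g(cons(b, cons(b, a)), m(e, cons(b, b), cons(a, e))), g(cons(b, g(cons(a, b), e)), e))   [R1 at ε]
2. g(g(cons(b, cons(b, a)), m(e, cons(b, b), cons(a, e))), g(cons(b, g(cons(a, b), e)), e))  →  g(cons(b, a), g(cons(b, g(cons(a, b), e)), e))   [R1 at 1]
3. g(cons(b, a), g(cons(b, g(cons(a, b), e)), e))  →  a   [R1 at ε]

Reduce t₂ = g(g(cons(e, cons(p(a), g(cons(cons(b, p(b)), p(a)), e))), cons(p(b), cons(a, a))), e):
1. g(g(cons(e, cons(p(a), g(cons(cons(b, p(b)), p(a)), e))), cons(p(b), cons(a, a))), e)  →  g(cons(p(a), g(cons(cons(b, p(b)), p(a)), e)), e)   [R1 at 1]
2. g(cons(p(a), g(cons(cons(b, p(b)), p(a)), e)), e)  →  g(cons(cons(b, p(b)), p(a)), e)   [R1 at ε]
3. g(cons(cons(b, p(b)), p(a)), e)  →  p(a)   [R1 at ε]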